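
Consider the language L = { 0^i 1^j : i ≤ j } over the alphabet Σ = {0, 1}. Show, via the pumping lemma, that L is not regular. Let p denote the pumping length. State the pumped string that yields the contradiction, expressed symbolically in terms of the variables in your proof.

0^{p+k} 1^p

Assume L is regular. Let p be the pumping length given by the pumping lemma.
Choose w = 0^p 1^p ∈ L, with |w| = 2p ≥ p.
By the pumping lemma, w = xyz with |xy| ≤ p and |y| ≥ 1.
Since the first p symbols of w are all 0's and |xy| ≤ p, y lies entirely in the leading 0-block: y = 0^k for some k with 1 ≤ k ≤ p.
Consider xy^2z = 0^{p+k} 1^p. Since k ≥ 1, the 0-count p+k exceeds the 1-count p, so i ≤ j fails; thus xy^2z ∉ L.
This is a contradiction; hence L is not regular.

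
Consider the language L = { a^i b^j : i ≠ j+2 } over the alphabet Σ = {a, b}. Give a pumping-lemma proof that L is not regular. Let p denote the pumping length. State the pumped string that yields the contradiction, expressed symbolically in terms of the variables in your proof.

a^{p+p!} b^{p+p!-2}

Suppose for contradiction that L is regular, and let p be the pumping length.
Choose w = a^p b^{p+p!-2}. Since p ≠ (p+p!-2)+2 = p+p!, w ∈ L; and |w| ≥ p.
Write w = xyz as guaranteed by the lemma, with |xy| ≤ p and |y| ≥ 1.
The first p characters of w are a's, so xy (and hence y) consists only of a's. Write y = a^k, 1 ≤ k ≤ p.
Since 1 ≤ k ≤ p, k divides p!; set t = 1 + p!/k. Then xy^t z has p + (p!/k)·k = p + p! copies of a. Now the a-count is p+p! and (b-count)+2 = (p+p!-2)+2 = p+p!, so i ≠ j+2 fails. So xy^t z = a^{p+p!} b^{p+p!-2} ∉ L.
This contradicts the pumping lemma, so L is not regular.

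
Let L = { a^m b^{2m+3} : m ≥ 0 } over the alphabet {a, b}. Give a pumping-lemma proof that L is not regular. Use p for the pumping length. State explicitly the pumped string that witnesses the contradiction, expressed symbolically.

Suppose for contradiction that L is regular, and let p be the pumping length.
Take w = a^p b^{2p+3}. Then w ∈ L and |w| = 3p+3 ≥ p.
By the pumping lemma, w = xyz with |xy| ≤ p and |y| > 0.
Since the first p symbols of w are all a's and |xy| ≤ p, y lies entirely in the leading a-block: y = a^k for some k with 1 ≤ k ≤ p.
Pump with i = 2: xy^2z = a^{p+k} b^{2p+3}. For this to lie in L we would need 2p+3 = 2(p+k)+3, which forces k = 0. But k ≥ 1, so xy^2z ∉ L.
This is a contradiction; hence L is not regular.

a^{p+k} b^{2p+3}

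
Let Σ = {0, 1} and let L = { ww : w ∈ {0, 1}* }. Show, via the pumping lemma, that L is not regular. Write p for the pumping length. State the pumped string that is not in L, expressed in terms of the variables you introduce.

0^{p+k} 1^p 0^p 1^p

Assume L is regular; let p be its pumping constant.
Take w = 0^p 1^p 0^p 1^p = uu where u = 0^p1^p; then w ∈ L and |w| = 4p ≥ p.
Write w = xyz as guaranteed by the lemma, with |xy| ≤ p and |y| ≥ 1.
Because |xy| ≤ p and w begins with p copies of 0, we have y = 0^k with 1 ≤ k ≤ p.
Pump with i = 2: xy^2z = 0^{p+k} 1^p 0^p 1^p, of length 4p+k. Suppose this equals vv. The string starts with 0 and ends with 1, so v does too; thus the boundary between the two copies of v is a 1→0 transition. There is exactly one such transition, at position 2p+k, so |v| = 2p+k and |vv| = 4p+2k ≠ 4p+k since k ≥ 1. So xy^2z ∉ L.
This is a contradiction; hence L is not regular.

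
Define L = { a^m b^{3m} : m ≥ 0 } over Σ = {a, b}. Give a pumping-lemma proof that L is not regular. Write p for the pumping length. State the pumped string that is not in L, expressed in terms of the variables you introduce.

a^{p+k} b^{3p}

Assume L is regular. Let p be the pumping length given by the pumping lemma.
Let w = a^p b^{3p} ∈ L; note |w| = 4p ≥ p.
The pumping lemma gives a decomposition w = xyz where |xy| ≤ p and |y| > 0.
Because |xy| ≤ p and w begins with p copies of a, we have y = a^k with 1 ≤ k ≤ p.
Pump with i = 2: xy^2z = a^{p+k} b^{3p}. For this to lie in L we would need 3p = 3(p+k), which forces k = 0. But k ≥ 1, so xy^2z ∉ L.
This is a contradiction; hence L is not regular.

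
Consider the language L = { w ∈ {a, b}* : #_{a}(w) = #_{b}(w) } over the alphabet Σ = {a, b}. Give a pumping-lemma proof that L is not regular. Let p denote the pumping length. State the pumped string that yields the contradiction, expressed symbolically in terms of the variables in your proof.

a^{p+k} b^p

Assume L is regular. Let p be the pumping length given by the pumping lemma.
Choose w = a^p b^p ∈ L with |w| = 2p ≥ p.
The pumping lemma gives a decomposition w = xyz where |xy| ≤ p and y is nonempty.
The first p characters of w are a's, so xy (and hence y) consists only of a's. Write y = a^k, 1 ≤ k ≤ p.
Pump with i = 2: xy^2z = a^{p+k} b^p has p+k occurrences of a but only p of b. Since k ≥ 1 the counts differ, so xy^2z ∉ L.
This is a contradiction; hence L is not regular.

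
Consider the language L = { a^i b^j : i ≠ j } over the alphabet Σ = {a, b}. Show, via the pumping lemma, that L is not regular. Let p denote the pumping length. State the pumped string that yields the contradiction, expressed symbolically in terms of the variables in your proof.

Toward a contradiction, assume L is regular with pumping length p.
Choose w = a^p b^{p+p!}. Since p ≠ p+p!, w ∈ L; and |w| ≥ p.
By the pumping lemma, w = xyz with |xy| ≤ p and y is nonempty.
Because |xy| ≤ p and w begins with p copies of a, we have y = a^k with 1 ≤ k ≤ p.
Since 1 ≤ k ≤ p, k divides p!; set t = 1 + p!/k. Then xy^t z has p + (p!/k)·k = p + p! copies of a. Now the a-count equals the b-count, so i ≠ j fails. So xy^t z = a^{p+p!} b^{p+p!} ∉ L.
This contradicts the pumping lemma, so L is not regular.

a^{p+p!} b^{p+p!}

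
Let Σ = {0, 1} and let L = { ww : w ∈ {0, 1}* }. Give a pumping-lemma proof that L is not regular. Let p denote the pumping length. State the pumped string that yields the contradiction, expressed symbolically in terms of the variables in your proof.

0^{p+k} 1^p 0^p 1^p

Toward a contradiction, assume L is regular with pumping length p.
Take w = 0^p 1^p 0^p 1^p = uu where u = 0^p1^p; then w ∈ L and |w| = 4p ≥ p.
Write w = xyz as guaranteed by the lemma, with |xy| ≤ p and |y| ≥ 1.
Since the first p symbols of w are all 0's and |xy| ≤ p, y lies entirely in the leading 0-block: y = 0^k for some k with 1 ≤ k ≤ p.
Pump with i = 2: xy^2z = 0^{p+k} 1^p 0^p 1^p, of length 4p+k. Suppose this equals vv. The string starts with 0 and ends with 1, so v does too; thus the boundary between the two copies of v is a 1→0 transition. There is exactly one such transition, at position 2p+k, so |v| = 2p+k and |vv| = 4p+2k ≠ 4p+k since k ≥ 1. So xy^2z ∉ L.
Contradiction. Therefore L is not regular.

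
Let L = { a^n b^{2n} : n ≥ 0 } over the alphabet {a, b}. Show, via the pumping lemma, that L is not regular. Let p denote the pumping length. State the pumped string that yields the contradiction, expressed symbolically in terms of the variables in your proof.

a^{p+k} b^{2p}

Suppose for contradiction that L is regular, and let p be the pumping length.
Choose w = a^p b^{2p}, which is in L with |w| = 3p ≥ p.
By the pumping lemma, w = xyz with |xy| ≤ p and |y| ≥ 1.
The first p characters of w are a's, so xy (and hence y) consists only of a's. Write y = a^k, 1 ≤ k ≤ p.
Pump with i = 2: xy^2z = a^{p+k} b^{2p}. For this to lie in L we would need 2p = 2(p+k), which forces k = 0. But k ≥ 1, so xy^2z ∉ L.
This contradicts the pumping lemma, so L is not regular.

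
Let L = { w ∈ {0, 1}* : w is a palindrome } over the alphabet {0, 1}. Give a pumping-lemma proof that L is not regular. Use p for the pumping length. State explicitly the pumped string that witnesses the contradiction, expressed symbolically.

Assume L is regular; let p be its pumping constant.
Take w = 0^p 1 0^p, a palindrome of length 2p+1 ≥ p.
Write w = xyz as guaranteed by the lemma, with |xy| ≤ p and |y| ≥ 1.
Because |xy| ≤ p and w begins with p copies of 0, we have y = 0^k with 1 ≤ k ≤ p.
Pump with i = 2: xy^2z = 0^{p+k} 1 0^p. Its reverse is 0^p 1 0^{p+k}, which differs from xy^2z since k ≥ 1. So xy^2z is not a palindrome and xy^2z ∉ L.
This is a contradiction; hence L is not regular.

0^{p+k} 1 0^p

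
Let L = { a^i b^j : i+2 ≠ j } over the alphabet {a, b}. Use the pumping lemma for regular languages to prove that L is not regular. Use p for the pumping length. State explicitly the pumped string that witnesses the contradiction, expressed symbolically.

a^{p+p!} b^{p+p!+2}

Suppose for contradiction that L is regular, and let p be the pumping length.
Choose w = a^p b^{p+p!+2}. Since p ≠ (p+p!+2)-2 = p+p!, w ∈ L; and |w| ≥ p.
By the pumping lemma, w = xyz with |xy| ≤ p and |y| ≥ 1.
Since the first p symbols of w are all a's and |xy| ≤ p, y lies entirely in the leading a-block: y = a^k for some k with 1 ≤ k ≤ p.
Since 1 ≤ k ≤ p, k divides p!; set t = 1 + p!/k. Then xy^t z has p + (p!/k)·k = p + p! copies of a. Now the a-count is p+p! and (b-count)-2 = (p+p!+2)-2 = p+p!, so i+2 ≠ j fails. So xy^t z = a^{p+p!} b^{p+p!+2} ∉ L.
This contradicts the pumping lemma, so L is not regular.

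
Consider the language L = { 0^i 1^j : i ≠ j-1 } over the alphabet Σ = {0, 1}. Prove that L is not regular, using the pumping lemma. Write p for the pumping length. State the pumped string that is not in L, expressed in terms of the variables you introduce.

Assume L is regular; let p be its pumping constant.
Choose w = 0^p 1^{p+p!+1}. Since p ≠ (p+p!+1)-1 = p+p!, w ∈ L; and |w| ≥ p.
The pumping lemma gives a decomposition w = xyz where |xy| ≤ p and y is nonempty.
The first p characters of w are 0's, so xy (and hence y) consists only of 0's. Write y = 0^k, 1 ≤ k ≤ p.
Since 1 ≤ k ≤ p, k divides p!; set t = 1 + p!/k. Then xy^t z has p + (p!/k)·k = p + p! copies of 0. Now the 0-count is p+p! and (1-count)-1 = (p+p!+1)-1 = p+p!, so i ≠ j-1 fails. So xy^t z = 0^{p+p!} 1^{p+p!+1} ∉ L.
This is a contradiction; hence L is not regular.

0^{p+p!} 1^{p+p!+1}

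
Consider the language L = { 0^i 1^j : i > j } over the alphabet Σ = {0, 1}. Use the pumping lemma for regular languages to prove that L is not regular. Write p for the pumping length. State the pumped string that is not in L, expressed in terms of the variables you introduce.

0^{p+1-k} 1^p

Toward a contradiction, assume L is regular with pumping length p.
Choose w = 0^{p+1} 1^p ∈ L, with |w| = 2p+1 ≥ p.
The pumping lemma gives a decomposition w = xyz where |xy| ≤ p and |y| > 0.
Since the first p symbols of w are all 0's and |xy| ≤ p, y lies entirely in the leading 0-block: y = 0^k for some k with 1 ≤ k ≤ p.
Consider xy^0z = xz = 0^{p+1-k} 1^p. Since k ≥ 1, the 0-count p+1-k is at most p, so i > j fails; thus xz ∉ L.
Contradiction. Therefore L is not regular.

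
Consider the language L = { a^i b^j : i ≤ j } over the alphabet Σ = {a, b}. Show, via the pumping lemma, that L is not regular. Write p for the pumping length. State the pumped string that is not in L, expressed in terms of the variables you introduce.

Assume L is regular; let p be its pumping constant.
Choose w = a^p b^p ∈ L, with |w| = 2p ≥ p.
Write w = xyz as guaranteed by the lemma, with |xy| ≤ p and |y| ≥ 1.
The first p characters of w are a's, so xy (and hence y) consists only of a's. Write y = a^k, 1 ≤ k ≤ p.
Consider xy^2z = a^{p+k} b^p. Since k ≥ 1, the a-count p+k exceeds the b-count p, so i ≤ j fails; thus xy^2z ∉ L.
This is a contradiction; hence L is not regular.

a^{p+k} b^p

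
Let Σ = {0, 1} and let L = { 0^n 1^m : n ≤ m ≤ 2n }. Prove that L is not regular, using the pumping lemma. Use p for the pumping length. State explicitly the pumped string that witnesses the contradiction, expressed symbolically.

0^{p+k} 1^p

Assume L is regular. Let p be the pumping length given by the pumping lemma.
Take w = 0^p 1^p ∈ L (since p ≤ p ≤ 2p), with |w| = 2p ≥ p.
Write w = xyz as guaranteed by the lemma, with |xy| ≤ p and y is nonempty.
Because |xy| ≤ p and w begins with p copies of 0, we have y = 0^k with 1 ≤ k ≤ p.
Pump with i = 2: xy^2z = 0^{p+k} 1^p. Now n = p+k > p = m, so the condition n ≤ m fails. Thus xy^2z ∉ L.
This is a contradiction; hence L is not regular.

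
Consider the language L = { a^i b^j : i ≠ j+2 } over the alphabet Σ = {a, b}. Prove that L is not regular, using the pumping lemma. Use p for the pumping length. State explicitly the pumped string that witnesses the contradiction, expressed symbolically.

Assume L is regular; let p be its pumping constant.
Choose w = a^p b^{p+p!-2}. Since p ≠ (p+p!-2)+2 = p+p!, w ∈ L; and |w| ≥ p.
By the pumping lemma, w = xyz with |xy| ≤ p and y is nonempty.
The first p characters of w are a's, so xy (and hence y) consists only of a's. Write y = a^k, 1 ≤ k ≤ p.
Since 1 ≤ k ≤ p, k divides p!; set t = 1 + p!/k. Then xy^t z has p + (p!/k)·k = p + p! copies of a. Now the a-count is p+p! and (b-count)+2 = (p+p!-2)+2 = p+p!, so i ≠ j+2 fails. So xy^t z = a^{p+p!} b^{p+p!-2} ∉ L.
Contradiction. Therefore L is not regular.

a^{p+p!} b^{p+p!-2}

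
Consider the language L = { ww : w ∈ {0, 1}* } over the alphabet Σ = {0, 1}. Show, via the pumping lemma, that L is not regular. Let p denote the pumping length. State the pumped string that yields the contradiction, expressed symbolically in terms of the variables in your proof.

Assume L is regular; let p be its pumping constant.
Take w = 0^p 1^p 0^p 1^p = uu where u = 0^p1^p; then w ∈ L and |w| = 4p ≥ p.
The pumping lemma gives a decomposition w = xyz where |xy| ≤ p and y is nonempty.
The first p characters of w are 0's, so xy (and hence y) consists only of 0's. Write y = 0^k, 1 ≤ k ≤ p.
Pump with i = 2: xy^2z = 0^{p+k} 1^p 0^p 1^p, of length 4p+k. Suppose this equals vv. The string starts with 0 and ends with 1, so v does too; thus the boundary between the two copies of v is a 1→0 transition. There is exactly one such transition, at position 2p+k, so |v| = 2p+k and |vv| = 4p+2k ≠ 4p+k since k ≥ 1. So xy^2z ∉ L.
Contradiction. Therefore L is not regular.

0^{p+k} 1^p 0^p 1^p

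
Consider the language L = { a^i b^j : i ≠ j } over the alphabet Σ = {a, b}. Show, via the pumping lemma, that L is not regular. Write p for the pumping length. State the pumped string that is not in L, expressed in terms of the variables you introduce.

a^{p+p!} b^{p+p!}

Assume L is regular. Let p be the pumping length given by the pumping lemma.
Choose w = a^p b^{p+p!}. Since p ≠ p+p!, w ∈ L; and |w| ≥ p.
By the pumping lemma, w = xyz with |xy| ≤ p and |y| ≥ 1.
Because |xy| ≤ p and w begins with p copies of a, we have y = a^k with 1 ≤ k ≤ p.
Since 1 ≤ k ≤ p, k divides p!; set t = 1 + p!/k. Then xy^t z has p + (p!/k)·k = p + p! copies of a. Now the a-count equals the b-count, so i ≠ j fails. So xy^t z = a^{p+p!} b^{p+p!} ∉ L.
This is a contradiction; hence L is not regular.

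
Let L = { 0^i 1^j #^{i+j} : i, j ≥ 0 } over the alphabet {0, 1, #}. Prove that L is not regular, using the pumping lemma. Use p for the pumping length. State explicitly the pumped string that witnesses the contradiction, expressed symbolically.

0^{p+k} 1^p #^{2p}

Assume L is regular; let p be its pumping constant.
Take w = 0^p 1^p #^{2p} ∈ L (with i=j=p, i+j=2p), |w| = 4p ≥ p.
The pumping lemma gives a decomposition w = xyz where |xy| ≤ p and y is nonempty.
Since the first p symbols of w are all 0's and |xy| ≤ p, y lies entirely in the leading 0-block: y = 0^k for some k with 1 ≤ k ≤ p.
Consider xy^2z = 0^{p+k} 1^p #^{2p}. Now the 0- and 1-counts sum to 2p+k, but the #-count is 2p ≠ 2p+k. So xy^2z ∉ L.
Contradiction. Therefore L is not regular.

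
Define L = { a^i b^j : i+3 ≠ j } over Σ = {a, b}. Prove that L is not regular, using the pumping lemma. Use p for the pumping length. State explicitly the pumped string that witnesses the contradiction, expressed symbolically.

a^{p+p!} b^{p+p!+3}

Assume L is regular; let p be its pumping constant.
Choose w = a^p b^{p+p!+3}. Since p ≠ (p+p!+3)-3 = p+p!, w ∈ L; and |w| ≥ p.
The pumping lemma gives a decomposition w = xyz where |xy| ≤ p and y is nonempty.
Because |xy| ≤ p and w begins with p copies of a, we have y = a^k with 1 ≤ k ≤ p.
Since 1 ≤ k ≤ p, k divides p!; set t = 1 + p!/k. Then xy^t z has p + (p!/k)·k = p + p! copies of a. Now the a-count is p+p! and (b-count)-3 = (p+p!+3)-3 = p+p!, so i+3 ≠ j fails. So xy^t z = a^{p+p!} b^{p+p!+3} ∉ L.
Contradiction. Therefore L is not regular.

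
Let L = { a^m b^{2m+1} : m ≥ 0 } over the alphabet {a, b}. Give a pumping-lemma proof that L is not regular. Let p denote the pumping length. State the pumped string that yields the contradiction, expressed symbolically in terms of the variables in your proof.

a^{p+k} b^{2p+1}

Toward a contradiction, assume L is regular with pumping length p.
Let w = a^p b^{2p+1} ∈ L; note |w| = 3p+1 ≥ p.
Write w = xyz as guaranteed by the lemma, with |xy| ≤ p and y is nonempty.
Since the first p symbols of w are all a's and |xy| ≤ p, y lies entirely in the leading a-block: y = a^k for some k with 1 ≤ k ≤ p.
Pump with i = 2: xy^2z = a^{p+k} b^{2p+1}. For this to lie in L we would need 2p+1 = 2(p+k)+1, which forces k = 0. But k ≥ 1, so xy^2z ∉ L.
Contradiction. Therefore L is not regular.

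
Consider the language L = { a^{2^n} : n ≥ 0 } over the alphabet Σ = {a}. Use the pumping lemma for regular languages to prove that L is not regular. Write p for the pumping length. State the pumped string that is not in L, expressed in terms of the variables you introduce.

a^{2^p+k}

Suppose for contradiction that L is regular, and let p be the pumping length.
Take w = a^{2^p} ∈ L with |w| = 2^p ≥ p.
By the pumping lemma, w = xyz with |xy| ≤ p and |y| > 0.
Then y = a^k for some k with 1 ≤ k ≤ p.
Pump with i = 2: xy^2z = a^{2^p+k}. Since 1 ≤ k ≤ p < 2^p, we have 2^p < 2^p+k < 2^{p+1}, so 2^p+k is not a power of 2. So xy^2z ∉ L.
Contradiction. Therefore L is not regular.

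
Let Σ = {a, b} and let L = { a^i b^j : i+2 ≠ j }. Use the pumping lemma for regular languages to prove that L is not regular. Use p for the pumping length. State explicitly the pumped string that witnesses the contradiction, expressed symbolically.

Assume L is regular; let p be its pumping constant.
Choose w = a^p b^{p+p!+2}. Since p ≠ (p+p!+2)-2 = p+p!, w ∈ L; and |w| ≥ p.
The pumping lemma gives a decomposition w = xyz where |xy| ≤ p and y is nonempty.
Since the first p symbols of w are all a's and |xy| ≤ p, y lies entirely in the leading a-block: y = a^k for some k with 1 ≤ k ≤ p.
Since 1 ≤ k ≤ p, k divides p!; set t = 1 + p!/k. Then xy^t z has p + (p!/k)·k = p + p! copies of a. Now the a-count is p+p! and (b-count)-2 = (p+p!+2)-2 = p+p!, so i+2 ≠ j fails. So xy^t z = a^{p+p!} b^{p+p!+2} ∉ L.
This contradicts the pumping lemma, so L is not regular.

a^{p+p!} b^{p+p!+2}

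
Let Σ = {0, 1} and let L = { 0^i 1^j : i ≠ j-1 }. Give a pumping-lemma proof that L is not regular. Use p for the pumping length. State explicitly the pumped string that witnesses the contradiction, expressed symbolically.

0^{p+p!} 1^{p+p!+1}

Assume L is regular. Let p be the pumping length given by the pumping lemma.
Choose w = 0^p 1^{p+p!+1}. Since p ≠ (p+p!+1)-1 = p+p!, w ∈ L; and |w| ≥ p.
By the pumping lemma, w = xyz with |xy| ≤ p and |y| ≥ 1.
Since the first p symbols of w are all 0's and |xy| ≤ p, y lies entirely in the leading 0-block: y = 0^k for some k with 1 ≤ k ≤ p.
Since 1 ≤ k ≤ p, k divides p!; set t = 1 + p!/k. Then xy^t z has p + (p!/k)·k = p + p! copies of 0. Now the 0-count is p+p! and (1-count)-1 = (p+p!+1)-1 = p+p!, so i ≠ j-1 fails. So xy^t z = 0^{p+p!} 1^{p+p!+1} ∉ L.
Contradiction. Therefore L is not regular.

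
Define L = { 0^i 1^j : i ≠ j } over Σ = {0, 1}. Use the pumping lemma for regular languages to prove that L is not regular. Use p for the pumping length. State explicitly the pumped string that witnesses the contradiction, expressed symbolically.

Assume L is regular. Let p be the pumping length given by the pumping lemma.
Choose w = 0^p 1^{p+p!}. Since p ≠ p+p!, w ∈ L; and |w| ≥ p.
Write w = xyz as guaranteed by the lemma, with |xy| ≤ p and y is nonempty.
Because |xy| ≤ p and w begins with p copies of 0, we have y = 0^k with 1 ≤ k ≤ p.
Since 1 ≤ k ≤ p, k divides p!; set t = 1 + p!/k. Then xy^t z has p + (p!/k)·k = p + p! copies of 0. Now the 0-count equals the 1-count, so i ≠ j fails. So xy^t z = 0^{p+p!} 1^{p+p!} ∉ L.
This contradicts the pumping lemma, so L is not regular.

0^{p+p!} 1^{p+p!}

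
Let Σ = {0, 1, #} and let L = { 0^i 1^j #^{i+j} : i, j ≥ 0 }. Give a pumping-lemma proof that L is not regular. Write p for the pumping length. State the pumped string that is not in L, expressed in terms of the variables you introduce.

0^{p+k} 1^p #^{2p}

Assume L is regular; let p be its pumping constant.
Take w = 0^p 1^p #^{2p} ∈ L (with i=j=p, i+j=2p), |w| = 4p ≥ p.
The pumping lemma gives a decomposition w = xyz where |xy| ≤ p and |y| ≥ 1.
Since the first p symbols of w are all 0's and |xy| ≤ p, y lies entirely in the leading 0-block: y = 0^k for some k with 1 ≤ k ≤ p.
Consider xy^2z = 0^{p+k} 1^p #^{2p}. Now the 0- and 1-counts sum to 2p+k, but the #-count is 2p ≠ 2p+k. So xy^2z ∉ L.
This contradicts the pumping lemma, so L is not regular.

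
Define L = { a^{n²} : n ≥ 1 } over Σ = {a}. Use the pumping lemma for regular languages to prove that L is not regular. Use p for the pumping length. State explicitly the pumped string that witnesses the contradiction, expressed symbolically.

Assume L is regular; let p be its pumping constant.
Take w = a^{p²} ∈ L with |w| = p² ≥ p.
Write w = xyz as guaranteed by the lemma, with |xy| ≤ p and |y| > 0.
Then y = a^k for some k with 1 ≤ k ≤ p.
Pump with i = 2: xy^2z = a^{p²+k}. Since 1 ≤ k ≤ p, p² < p²+k ≤ p²+p < (p+1)², so p²+k lies strictly between consecutive squares and is not a perfect square. So xy^2z ∉ L.
This is a contradiction; hence L is not regular.

a^{p²+k}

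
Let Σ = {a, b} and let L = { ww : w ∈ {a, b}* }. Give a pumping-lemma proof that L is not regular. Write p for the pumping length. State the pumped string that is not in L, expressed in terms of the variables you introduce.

a^{p+k} b^p a^p b^p

Toward a contradiction, assume L is regular with pumping length p.
Take w = a^p b^p a^p b^p = uu where u = a^pb^p; then w ∈ L and |w| = 4p ≥ p.
Write w = xyz as guaranteed by the lemma, with |xy| ≤ p and |y| ≥ 1.
The first p characters of w are a's, so xy (and hence y) consists only of a's. Write y = a^k, 1 ≤ k ≤ p.
Pump with i = 2: xy^2z = a^{p+k} b^p a^p b^p, of length 4p+k. Suppose this equals vv. The string starts with a and ends with b, so v does too; thus the boundary between the two copies of v is a b→a transition. There is exactly one such transition, at position 2p+k, so |v| = 2p+k and |vv| = 4p+2k ≠ 4p+k since k ≥ 1. So xy^2z ∉ L.
This is a contradiction; hence L is not regular.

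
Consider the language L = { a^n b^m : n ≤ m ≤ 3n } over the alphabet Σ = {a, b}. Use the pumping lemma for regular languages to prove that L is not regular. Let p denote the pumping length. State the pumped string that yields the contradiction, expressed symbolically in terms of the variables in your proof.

a^{p+k} b^p

Toward a contradiction, assume L is regular with pumping length p.
Take w = a^p b^p ∈ L (since p ≤ p ≤ 3p), with |w| = 2p ≥ p.
By the pumping lemma, w = xyz with |xy| ≤ p and |y| > 0.
The first p characters of w are a's, so xy (and hence y) consists only of a's. Write y = a^k, 1 ≤ k ≤ p.
Pump with i = 2: xy^2z = a^{p+k} b^p. Now n = p+k > p = m, so the condition n ≤ m fails. Thus xy^2z ∉ L.
Contradiction. Therefore L is not regular.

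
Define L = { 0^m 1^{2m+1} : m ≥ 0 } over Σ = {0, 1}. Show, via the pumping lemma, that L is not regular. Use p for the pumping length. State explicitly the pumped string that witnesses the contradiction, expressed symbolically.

0^{p+k} 1^{2p+1}

Toward a contradiction, assume L is regular with pumping length p.
Choose w = 0^p 1^{2p+1}, which is in L with |w| = 3p+1 ≥ p.
By the pumping lemma, w = xyz with |xy| ≤ p and |y| ≥ 1.
Because |xy| ≤ p and w begins with p copies of 0, we have y = 0^k with 1 ≤ k ≤ p.
Pump with i = 2: xy^2z = 0^{p+k} 1^{2p+1}. For this to lie in L we would need 2p+1 = 2(p+k)+1, which forces k = 0. But k ≥ 1, so xy^2z ∉ L.
This contradicts the pumping lemma, so L is not regular.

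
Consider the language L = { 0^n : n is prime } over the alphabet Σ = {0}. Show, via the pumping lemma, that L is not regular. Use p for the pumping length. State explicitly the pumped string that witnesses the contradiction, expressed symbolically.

Assume L is regular; let p be its pumping constant.
Let q be a prime with q ≥ p+2 (infinitely many primes exist), and take w = 0^q ∈ L with |w| = q ≥ p.
Write w = xyz as guaranteed by the lemma, with |xy| ≤ p and |y| ≥ 1.
Then y = 0^k for some k with 1 ≤ k ≤ p.
Since 1 ≤ k ≤ p, |xz| = q-k. Pump with i = q+1: |xy^{q+1}z| = (q-k)+(q+1)k = q+qk = q(1+k), which is composite (both factors ≥ 2). So xy^{q+1}z = 0^{q(1+k)} ∉ L.
This contradicts the pumping lemma, so L is not regular.

0^{q(1+k)}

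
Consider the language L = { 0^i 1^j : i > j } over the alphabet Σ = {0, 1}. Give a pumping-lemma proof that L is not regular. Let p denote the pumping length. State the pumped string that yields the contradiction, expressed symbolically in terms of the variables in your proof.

Toward a contradiction, assume L is regular with pumping length p.
Choose w = 0^{p+1} 1^p ∈ L, with |w| = 2p+1 ≥ p.
Write w = xyz as guaranteed by the lemma, with |xy| ≤ p and |y| > 0.
Because |xy| ≤ p and w begins with p copies of 0, we have y = 0^k with 1 ≤ k ≤ p.
Consider xy^0z = xz = 0^{p+1-k} 1^p. Since k ≥ 1, the 0-count p+1-k is at most p, so i > j fails; thus xz ∉ L.
This is a contradiction; hence L is not regular.

0^{p+1-k} 1^p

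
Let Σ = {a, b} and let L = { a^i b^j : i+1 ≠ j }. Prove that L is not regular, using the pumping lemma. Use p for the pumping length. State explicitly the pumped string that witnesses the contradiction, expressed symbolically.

Toward a contradiction, assume L is regular with pumping length p.
Choose w = a^p b^{p+p!+1}. Since p ≠ (p+p!+1)-1 = p+p!, w ∈ L; and |w| ≥ p.
The pumping lemma gives a decomposition w = xyz where |xy| ≤ p and y is nonempty.
Since the first p symbols of w are all a's and |xy| ≤ p, y lies entirely in the leading a-block: y = a^k for some k with 1 ≤ k ≤ p.
Since 1 ≤ k ≤ p, k divides p!; set t = 1 + p!/k. Then xy^t z has p + (p!/k)·k = p + p! copies of a. Now the a-count is p+p! and (b-count)-1 = (p+p!+1)-1 = p+p!, so i+1 ≠ j fails. So xy^t z = a^{p+p!} b^{p+p!+1} ∉ L.
This is a contradiction; hence L is not regular.

a^{p+p!} b^{p+p!+1}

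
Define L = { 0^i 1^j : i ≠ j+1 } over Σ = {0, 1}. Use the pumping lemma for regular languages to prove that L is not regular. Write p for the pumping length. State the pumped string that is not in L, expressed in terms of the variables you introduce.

0^{p+p!} 1^{p+p!-1}

Assume L is regular. Let p be the pumping length given by the pumping lemma.
Choose w = 0^p 1^{p+p!-1}. Since p ≠ (p+p!-1)+1 = p+p!, w ∈ L; and |w| ≥ p.
The pumping lemma gives a decomposition w = xyz where |xy| ≤ p and y is nonempty.
Because |xy| ≤ p and w begins with p copies of 0, we have y = 0^k with 1 ≤ k ≤ p.
Since 1 ≤ k ≤ p, k divides p!; set t = 1 + p!/k. Then xy^t z has p + (p!/k)·k = p + p! copies of 0. Now the 0-count is p+p! and (1-count)+1 = (p+p!-1)+1 = p+p!, so i ≠ j+1 fails. So xy^t z = 0^{p+p!} 1^{p+p!-1} ∉ L.
This is a contradiction; hence L is not regular.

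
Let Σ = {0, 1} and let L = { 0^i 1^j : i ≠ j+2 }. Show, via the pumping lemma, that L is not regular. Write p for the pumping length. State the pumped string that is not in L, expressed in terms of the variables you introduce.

Assume L is regular. Let p be the pumping length given by the pumping lemma.
Choose w = 0^p 1^{p+p!-2}. Since p ≠ (p+p!-2)+2 = p+p!, w ∈ L; and |w| ≥ p.
Write w = xyz as guaranteed by the lemma, with |xy| ≤ p and |y| ≥ 1.
The first p characters of w are 0's, so xy (and hence y) consists only of 0's. Write y = 0^k, 1 ≤ k ≤ p.
Since 1 ≤ k ≤ p, k divides p!; set t = 1 + p!/k. Then xy^t z has p + (p!/k)·k = p + p! copies of 0. Now the 0-count is p+p! and (1-count)+2 = (p+p!-2)+2 = p+p!, so i ≠ j+2 fails. So xy^t z = 0^{p+p!} 1^{p+p!-2} ∉ L.
Contradiction. Therefore L is not regular.

0^{p+p!} 1^{p+p!-2}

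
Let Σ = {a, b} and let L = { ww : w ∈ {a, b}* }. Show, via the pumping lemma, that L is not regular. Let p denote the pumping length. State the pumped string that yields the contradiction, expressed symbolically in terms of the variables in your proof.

Suppose for contradiction that L is regular, and let p be the pumping length.
Take w = a^p b^p a^p b^p = uu where u = a^pb^p; then w ∈ L and |w| = 4p ≥ p.
The pumping lemma gives a decomposition w = xyz where |xy| ≤ p and |y| ≥ 1.
Because |xy| ≤ p and w begins with p copies of a, we have y = a^k with 1 ≤ k ≤ p.
Pump with i = 2: xy^2z = a^{p+k} b^p a^p b^p, of length 4p+k. Suppose this equals vv. The string starts with a and ends with b, so v does too; thus the boundary between the two copies of v is a b→a transition. There is exactly one such transition, at position 2p+k, so |v| = 2p+k and |vv| = 4p+2k ≠ 4p+k since k ≥ 1. So xy^2z ∉ L.
This is a contradiction; hence L is not regular.

a^{p+k} b^p a^p b^p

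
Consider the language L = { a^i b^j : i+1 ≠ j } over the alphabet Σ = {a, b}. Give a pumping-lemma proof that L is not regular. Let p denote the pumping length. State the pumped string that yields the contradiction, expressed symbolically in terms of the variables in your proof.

Toward a contradiction, assume L is regular with pumping length p.
Choose w = a^p b^{p+p!+1}. Since p ≠ (p+p!+1)-1 = p+p!, w ∈ L; and |w| ≥ p.
Write w = xyz as guaranteed by the lemma, with |xy| ≤ p and |y| > 0.
The first p characters of w are a's, so xy (and hence y) consists only of a's. Write y = a^k, 1 ≤ k ≤ p.
Since 1 ≤ k ≤ p, k divides p!; set t = 1 + p!/k. Then xy^t z has p + (p!/k)·k = p + p! copies of a. Now the a-count is p+p! and (b-count)-1 = (p+p!+1)-1 = p+p!, so i+1 ≠ j fails. So xy^t z = a^{p+p!} b^{p+p!+1} ∉ L.
This is a contradiction; hence L is not regular.

a^{p+p!} b^{p+p!+1}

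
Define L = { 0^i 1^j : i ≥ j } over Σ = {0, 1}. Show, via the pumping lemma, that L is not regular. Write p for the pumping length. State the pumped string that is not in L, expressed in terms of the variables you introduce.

0^{p-k} 1^p

Assume L is regular; let p be its pumping constant.
Choose w = 0^p 1^p ∈ L, with |w| = 2p ≥ p.
Write w = xyz as guaranteed by the lemma, with |xy| ≤ p and |y| > 0.
The first p characters of w are 0's, so xy (and hence y) consists only of 0's. Write y = 0^k, 1 ≤ k ≤ p.
Consider xy^0z = xz = 0^{p-k} 1^p. Since k ≥ 1, the 0-count p-k is less than p, so i ≥ j fails; thus xz ∉ L.
This contradicts the pumping lemma, so L is not regular.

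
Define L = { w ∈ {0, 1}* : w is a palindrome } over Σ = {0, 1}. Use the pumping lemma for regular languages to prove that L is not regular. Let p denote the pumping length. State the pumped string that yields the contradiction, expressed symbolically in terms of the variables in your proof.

0^{p+k} 1 0^p

Assume L is regular; let p be its pumping constant.
Take w = 0^p 1 0^p, a palindrome of length 2p+1 ≥ p.
The pumping lemma gives a decomposition w = xyz where |xy| ≤ p and |y| > 0.
The first p characters of w are 0's, so xy (and hence y) consists only of 0's. Write y = 0^k, 1 ≤ k ≤ p.
Pump with i = 2: xy^2z = 0^{p+k} 1 0^p. Its reverse is 0^p 1 0^{p+k}, which differs from xy^2z since k ≥ 1. So xy^2z is not a palindrome and xy^2z ∉ L.
This contradicts the pumping lemma, so L is not regular.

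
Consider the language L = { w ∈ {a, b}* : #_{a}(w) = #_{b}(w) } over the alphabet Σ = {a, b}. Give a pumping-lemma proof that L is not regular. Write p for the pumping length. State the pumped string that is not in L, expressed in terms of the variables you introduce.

a^{p+k} b^p

Assume L is regular; let p be its pumping constant.
Choose w = a^p b^p ∈ L with |w| = 2p ≥ p.
Write w = xyz as guaranteed by the lemma, with |xy| ≤ p and |y| ≥ 1.
The first p characters of w are a's, so xy (and hence y) consists only of a's. Write y = a^k, 1 ≤ k ≤ p.
Pump with i = 2: xy^2z = a^{p+k} b^p has p+k occurrences of a but only p of b. Since k ≥ 1 the counts differ, so xy^2z ∉ L.
Contradiction. Therefore L is not regular.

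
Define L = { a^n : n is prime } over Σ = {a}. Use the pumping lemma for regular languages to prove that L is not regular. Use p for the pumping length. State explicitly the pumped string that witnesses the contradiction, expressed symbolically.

Toward a contradiction, assume L is regular with pumping length p.
Let q be a prime with q ≥ p+2 (infinitely many primes exist), and take w = a^q ∈ L with |w| = q ≥ p.
The pumping lemma gives a decomposition w = xyz where |xy| ≤ p and y is nonempty.
Then y = a^k for some k with 1 ≤ k ≤ p.
Since 1 ≤ k ≤ p, |xz| = q-k. Pump with i = q+1: |xy^{q+1}z| = (q-k)+(q+1)k = q+qk = q(1+k), which is composite (both factors ≥ 2). So xy^{q+1}z = a^{q(1+k)} ∉ L.
This is a contradiction; hence L is not regular.

a^{q(1+k)}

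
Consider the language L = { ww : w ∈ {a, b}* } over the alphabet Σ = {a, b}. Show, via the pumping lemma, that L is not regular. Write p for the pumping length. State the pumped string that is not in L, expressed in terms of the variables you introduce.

Toward a contradiction, assume L is regular with pumping length p.
Take w = a^p b^p a^p b^p = uu where u = a^pb^p; then w ∈ L and |w| = 4p ≥ p.
Write w = xyz as guaranteed by the lemma, with |xy| ≤ p and y is nonempty.
Because |xy| ≤ p and w begins with p copies of a, we have y = a^k with 1 ≤ k ≤ p.
Pump with i = 2: xy^2z = a^{p+k} b^p a^p b^p, of length 4p+k. Suppose this equals vv. The string starts with a and ends with b, so v does too; thus the boundary between the two copies of v is a b→a transition. There is exactly one such transition, at position 2p+k, so |v| = 2p+k and |vv| = 4p+2k ≠ 4p+k since k ≥ 1. So xy^2z ∉ L.
This contradicts the pumping lemma, so L is not regular.

a^{p+k} b^p a^p b^p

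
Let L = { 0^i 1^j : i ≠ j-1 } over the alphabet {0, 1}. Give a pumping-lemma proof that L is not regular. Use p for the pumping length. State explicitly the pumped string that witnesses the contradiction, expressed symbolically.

Assume L is regular. Let p be the pumping length given by the pumping lemma.
Choose w = 0^p 1^{p+p!+1}. Since p ≠ (p+p!+1)-1 = p+p!, w ∈ L; and |w| ≥ p.
By the pumping lemma, w = xyz with |xy| ≤ p and |y| ≥ 1.
Because |xy| ≤ p and w begins with p copies of 0, we have y = 0^k with 1 ≤ k ≤ p.
Since 1 ≤ k ≤ p, k divides p!; set t = 1 + p!/k. Then xy^t z has p + (p!/k)·k = p + p! copies of 0. Now the 0-count is p+p! and (1-count)-1 = (p+p!+1)-1 = p+p!, so i ≠ j-1 fails. So xy^t z = 0^{p+p!} 1^{p+p!+1} ∉ L.
This is a contradiction; hence L is not regular.

0^{p+p!} 1^{p+p!+1}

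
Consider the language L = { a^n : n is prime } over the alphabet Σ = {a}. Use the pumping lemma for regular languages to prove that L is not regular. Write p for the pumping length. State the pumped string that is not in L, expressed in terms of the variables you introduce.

Suppose for contradiction that L is regular, and let p be the pumping length.
Let q be a prime with q ≥ p+2 (infinitely many primes exist), and take w = a^q ∈ L with |w| = q ≥ p.
Write w = xyz as guaranteed by the lemma, with |xy| ≤ p and |y| > 0.
Then y = a^k for some k with 1 ≤ k ≤ p.
Since 1 ≤ k ≤ p, |xz| = q-k. Pump with i = q+1: |xy^{q+1}z| = (q-k)+(q+1)k = q+qk = q(1+k), which is composite (both factors ≥ 2). So xy^{q+1}z = a^{q(1+k)} ∉ L.
Contradiction. Therefore L is not regular.

a^{q(1+k)}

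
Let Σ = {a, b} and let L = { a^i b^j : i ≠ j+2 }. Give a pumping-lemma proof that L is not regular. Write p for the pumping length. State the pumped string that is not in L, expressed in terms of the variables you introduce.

Assume L is regular. Let p be the pumping length given by the pumping lemma.
Choose w = a^p b^{p+p!-2}. Since p ≠ (p+p!-2)+2 = p+p!, w ∈ L; and |w| ≥ p.
The pumping lemma gives a decomposition w = xyz where |xy| ≤ p and y is nonempty.
Since the first p symbols of w are all a's and |xy| ≤ p, y lies entirely in the leading a-block: y = a^k for some k with 1 ≤ k ≤ p.
Since 1 ≤ k ≤ p, k divides p!; set t = 1 + p!/k. Then xy^t z has p + (p!/k)·k = p + p! copies of a. Now the a-count is p+p! and (b-count)+2 = (p+p!-2)+2 = p+p!, so i ≠ j+2 fails. So xy^t z = a^{p+p!} b^{p+p!-2} ∉ L.
Contradiction. Therefore L is not regular.

a^{p+p!} b^{p+p!-2}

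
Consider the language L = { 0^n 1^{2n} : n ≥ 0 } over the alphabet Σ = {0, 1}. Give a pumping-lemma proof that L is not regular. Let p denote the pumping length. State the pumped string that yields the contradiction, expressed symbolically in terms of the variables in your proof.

Assume L is regular. Let p be the pumping length given by the pumping lemma.
Take w = 0^p 1^{2p}. Then w ∈ L and |w| = 3p ≥ p.
By the pumping lemma, w = xyz with |xy| ≤ p and |y| > 0.
Because |xy| ≤ p and w begins with p copies of 0, we have y = 0^k with 1 ≤ k ≤ p.
Pump with i = 2: xy^2z = 0^{p+k} 1^{2p}. For this to lie in L we would need 2p = 2(p+k), which forces k = 0. But k ≥ 1, so xy^2z ∉ L.
This is a contradiction; hence L is not regular.

0^{p+k} 1^{2p}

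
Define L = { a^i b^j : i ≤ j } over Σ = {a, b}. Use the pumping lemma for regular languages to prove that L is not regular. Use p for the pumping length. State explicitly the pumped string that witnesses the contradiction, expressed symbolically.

a^{p+k} b^p

Suppose for contradiction that L is regular, and let p be the pumping length.
Choose w = a^p b^p ∈ L, with |w| = 2p ≥ p.
By the pumping lemma, w = xyz with |xy| ≤ p and |y| > 0.
Because |xy| ≤ p and w begins with p copies of a, we have y = a^k with 1 ≤ k ≤ p.
Consider xy^2z = a^{p+k} b^p. Since k ≥ 1, the a-count p+k exceeds the b-count p, so i ≤ j fails; thus xy^2z ∉ L.
This is a contradiction; hence L is not regular.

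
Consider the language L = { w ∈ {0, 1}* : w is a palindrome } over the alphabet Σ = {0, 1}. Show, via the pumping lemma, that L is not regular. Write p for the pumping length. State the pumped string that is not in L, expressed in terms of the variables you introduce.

0^{p+k} 1 0^p

Suppose for contradiction that L is regular, and let p be the pumping length.
Take w = 0^p 1 0^p, a palindrome of length 2p+1 ≥ p.
Write w = xyz as guaranteed by the lemma, with |xy| ≤ p and |y| ≥ 1.
Since the first p symbols of w are all 0's and |xy| ≤ p, y lies entirely in the leading 0-block: y = 0^k for some k with 1 ≤ k ≤ p.
Pump with i = 2: xy^2z = 0^{p+k} 1 0^p. Its reverse is 0^p 1 0^{p+k}, which differs from xy^2z since k ≥ 1. So xy^2z is not a palindrome and xy^2z ∉ L.
This contradicts the pumping lemma, so L is not regular.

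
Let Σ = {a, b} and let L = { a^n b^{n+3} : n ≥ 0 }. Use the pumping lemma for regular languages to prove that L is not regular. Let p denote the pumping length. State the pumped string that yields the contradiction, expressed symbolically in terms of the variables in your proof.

Toward a contradiction, assume L is regular with pumping length p.
Choose w = a^p b^{p+3}, which is in L with |w| = 2p+3 ≥ p.
The pumping lemma gives a decomposition w = xyz where |xy| ≤ p and y is nonempty.
Because |xy| ≤ p and w begins with p copies of a, we have y = a^k with 1 ≤ k ≤ p.
Pump with i = 2: xy^2z = a^{p+k} b^{p+3}. For this to lie in L we would need p+3 = (p+k)+3, which forces k = 0. But k ≥ 1, so xy^2z ∉ L.
This contradicts the pumping lemma, so L is not regular.

a^{p+k} b^{p+3}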